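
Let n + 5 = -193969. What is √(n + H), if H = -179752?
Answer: I*√373726 ≈ 611.33*I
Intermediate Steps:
n = -193974 (n = -5 - 193969 = -193974)
√(n + H) = √(-193974 - 179752) = √(-373726) = I*√373726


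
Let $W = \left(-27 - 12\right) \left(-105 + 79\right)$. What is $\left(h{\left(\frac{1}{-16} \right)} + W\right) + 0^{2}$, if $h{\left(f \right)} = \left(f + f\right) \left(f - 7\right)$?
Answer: $\frac{129905}{128} \approx 1014.9$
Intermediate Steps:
$W = 1014$ ($W = \left(-39\right) \left(-26\right) = 1014$)
$h{\left(f \right)} = 2 f \left(-7 + f\right)$
$\left(h{\left(\frac{1}{-16} \right)} + W\right) + 0^{2} = \left(\frac{2 \left(-7 + \frac{1}{-16}\right)}{-16} + 1014\right) + 0^{2} = \left(2 \left(- \frac{1}{16}\right) \left(-7 - \frac{1}{16}\right) + 1014\right) + 0 = \left(2 \left(- \frac{1}{16}\right) \left(- \frac{113}{16}\right) + 1014\right) + 0 = \left(\frac{113}{128} + 1014\right) + 0 = \frac{129905}{128} + 0 = \frac{129905}{128}$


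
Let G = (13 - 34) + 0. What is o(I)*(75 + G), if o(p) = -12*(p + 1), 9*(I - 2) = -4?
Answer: -1656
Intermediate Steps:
G = -21 (G = -21 + 0 = -21)
I = 14/9 (I = 2 + (⅑)*(-4) = 2 - 4/9 = 14/9 ≈ 1.5556)
o(p) = -12 - 12*p (o(p) = -12*(1 + p) = -12 - 12*p)
o(I)*(75 + G) = (-12 - 12*14/9)*(75 - 21) = (-12 - 56/3)*54 = -92/3*54 = -1656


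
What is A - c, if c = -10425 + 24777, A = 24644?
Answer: 10292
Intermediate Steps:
c = 14352
A - c = 24644 - 1*14352 = 24644 - 14352 = 10292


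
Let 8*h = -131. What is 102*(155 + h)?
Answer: 56559/4 ≈ 14140.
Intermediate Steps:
h = -131/8 (h = (1/8)*(-131) = -131/8 ≈ -16.375)
102*(155 + h) = 102*(155 - 131/8) = 102*(1109/8) = 56559/4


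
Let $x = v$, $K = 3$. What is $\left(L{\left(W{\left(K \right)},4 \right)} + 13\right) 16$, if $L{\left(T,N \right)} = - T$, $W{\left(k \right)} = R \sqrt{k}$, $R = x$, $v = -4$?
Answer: $208 + 64 \sqrt{3} \approx 318.85$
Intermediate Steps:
$x = -4$
$R = -4$
$W{\left(k \right)} = - 4 \sqrt{k}$
$\left(L{\left(W{\left(K \right)},4 \right)} + 13\right) 16 = \left(- \left(-4\right) \sqrt{3} + 13\right) 16 = \left(4 \sqrt{3} + 13\right) 16 = \left(13 + 4 \sqrt{3}\right) 16 = 208 + 64 \sqrt{3}$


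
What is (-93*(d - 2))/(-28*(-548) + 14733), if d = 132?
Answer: -12090/30077 ≈ -0.40197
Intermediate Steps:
(-93*(d - 2))/(-28*(-548) + 14733) = (-93*(132 - 2))/(-28*(-548) + 14733) = (-93*130)/(15344 + 14733) = -12090/30077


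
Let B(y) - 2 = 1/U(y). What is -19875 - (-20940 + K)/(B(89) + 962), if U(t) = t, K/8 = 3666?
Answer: -189551323/9533 ≈ -19884.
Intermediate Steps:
K = 29328 (K = 8*3666 = 29328)
B(y) = 2 + 1/y
-19875 - (-20940 + K)/(B(89) + 962) = -19875 - (-20940 + 29328)/((2 + 1/89) + 962) = -19875 - 8388/((2 + 1/89) + 962) = -19875 - 8388/(179/89 + 962) = -19875 - 8388/85797/89 = -19875 - 8388*89/85797 = -19875 - 1*82948/9533 = -19875 - 82948/9533 = -189551323/9533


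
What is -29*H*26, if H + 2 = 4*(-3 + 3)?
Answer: 1508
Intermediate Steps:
H = -2 (H = -2 + 4*(-3 + 3) = -2 + 4*0 = -2 + 0 = -2)
-29*H*26 = -29*(-2)*26 = 58*26 = 1508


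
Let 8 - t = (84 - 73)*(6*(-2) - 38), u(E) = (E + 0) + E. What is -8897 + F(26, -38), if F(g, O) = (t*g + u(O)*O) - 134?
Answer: 8365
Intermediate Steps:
u(E) = 2*E (u(E) = E + E = 2*E)
t = 558 (t = 8 - (84 - 73)*(6*(-2) - 38) = 8 - 11*(-12 - 38) = 8 - 11*(-50) = 8 - 1*(-550) = 8 + 550 = 558)
F(g, O) = -134 + 2*O² + 558*g (F(g, O) = (558*g + (2*O)*O) - 134 = (558*g + 2*O²) - 134 = (2*O² + 558*g) - 134 = -134 + 2*O² + 558*g)
-8897 + F(26, -38) = -8897 + (-134 + 2*(-38)² + 558*26) = -8897 + (-134 + 2*1444 + 14508) = -8897 + (-134 + 2888 + 14508) = -8897 + 17262 = 8365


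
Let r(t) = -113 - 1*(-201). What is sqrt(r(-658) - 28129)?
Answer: I*sqrt(28041) ≈ 167.45*I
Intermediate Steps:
r(t) = 88 (r(t) = -113 + 201 = 88)
sqrt(r(-658) - 28129) = sqrt(88 - 28129) = sqrt(-28041) = I*sqrt(28041)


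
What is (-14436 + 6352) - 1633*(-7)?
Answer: 3347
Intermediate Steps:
(-14436 + 6352) - 1633*(-7) = -8084 + 11431 = 3347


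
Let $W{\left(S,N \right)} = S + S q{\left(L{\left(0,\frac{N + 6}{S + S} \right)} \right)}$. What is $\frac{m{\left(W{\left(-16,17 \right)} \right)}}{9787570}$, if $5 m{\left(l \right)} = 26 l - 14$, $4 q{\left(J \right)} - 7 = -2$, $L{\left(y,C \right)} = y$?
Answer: $- \frac{19}{978757} \approx -1.9412 \cdot 10^{-5}$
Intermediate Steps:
$q{\left(J \right)} = \frac{5}{4}$ ($q{\left(J \right)} = \frac{7}{4} + \frac{1}{4} \left(-2\right) = \frac{7}{4} - \frac{1}{2} = \frac{5}{4}$)
$W{\left(S,N \right)} = \frac{9 S}{4}$ ($W{\left(S,N \right)} = S + S \frac{5}{4} = S + \frac{5 S}{4} = \frac{9 S}{4}$)
$m{\left(l \right)} = - \frac{14}{5} + \frac{26 l}{5}$ ($m{\left(l \right)} = \frac{26 l - 14}{5} = \frac{-14 + 26 l}{5} = - \frac{14}{5} + \frac{26 l}{5}$)
$\frac{m{\left(W{\left(-16,17 \right)} \right)}}{9787570} = \frac{- \frac{14}{5} + \frac{26 \cdot \frac{9}{4} \left(-16\right)}{5}}{9787570} = \left(- \frac{14}{5} + \frac{26}{5} \left(-36\right)\right) \frac{1}{9787570} = \left(- \frac{14}{5} - \frac{936}{5}\right) \frac{1}{9787570} = \left(-190\right) \frac{1}{9787570} = - \frac{19}{978757}$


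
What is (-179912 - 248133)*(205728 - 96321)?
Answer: -46831119315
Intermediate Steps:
(-179912 - 248133)*(205728 - 96321) = -428045*109407 = -46831119315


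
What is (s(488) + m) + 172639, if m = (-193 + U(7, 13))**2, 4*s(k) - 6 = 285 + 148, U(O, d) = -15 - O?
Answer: 875895/4 ≈ 2.1897e+5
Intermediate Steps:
s(k) = 439/4 (s(k) = 3/2 + (285 + 148)/4 = 3/2 + (1/4)*433 = 3/2 + 433/4 = 439/4)
m = 46225 (m = (-193 + (-15 - 1*7))**2 = (-193 + (-15 - 7))**2 = (-193 - 22)**2 = (-215)**2 = 46225)
(s(488) + m) + 172639 = (439/4 + 46225) + 172639 = 185339/4 + 172639 = 875895/4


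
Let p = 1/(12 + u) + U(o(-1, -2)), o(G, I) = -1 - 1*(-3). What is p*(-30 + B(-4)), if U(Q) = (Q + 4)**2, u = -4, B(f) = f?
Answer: -4913/4 ≈ -1228.3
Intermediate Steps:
o(G, I) = 2 (o(G, I) = -1 + 3 = 2)
U(Q) = (4 + Q)**2
p = 289/8 (p = 1/(12 - 4) + (4 + 2)**2 = 1/8 + 6**2 = 1/8 + 36 = 289/8 ≈ 36.125)
p*(-30 + B(-4)) = 289*(-30 - 4)/8 = (289/8)*(-34) = -4913/4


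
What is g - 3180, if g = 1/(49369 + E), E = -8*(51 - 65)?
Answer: -157349579/49481 ≈ -3180.0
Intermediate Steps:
E = 112 (E = -8*(-14) = 112)
g = 1/49481 (g = 1/(49369 + 112) = 1/49481 ≈ 2.0210e-5)
g - 3180 = 1/49481 - 3180 = -157349579/49481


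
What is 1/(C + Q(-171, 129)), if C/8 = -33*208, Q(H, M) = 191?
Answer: -1/54721 ≈ -1.8275e-5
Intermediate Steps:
C = -54912 (C = 8*(-33*208) = 8*(-6864) = -54912)
1/(C + Q(-171, 129)) = 1/(-54912 + 191) = 1/(-54721) = -1/54721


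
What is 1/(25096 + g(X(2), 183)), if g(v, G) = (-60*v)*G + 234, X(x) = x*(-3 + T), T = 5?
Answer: -1/18590 ≈ -5.3792e-5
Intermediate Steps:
X(x) = 2*x (X(x) = x*(-3 + 5) = x*2 = 2*x)
g(v, G) = 234 - 60*G*v (g(v, G) = -60*G*v + 234 = 234 - 60*G*v)
1/(25096 + g(X(2), 183)) = 1/(25096 + (234 - 60*183*2*2)) = 1/(25096 + (234 - 60*183*4)) = 1/(25096 + (234 - 43920)) = 1/(25096 - 43686) = 1/(-18590) = -1/18590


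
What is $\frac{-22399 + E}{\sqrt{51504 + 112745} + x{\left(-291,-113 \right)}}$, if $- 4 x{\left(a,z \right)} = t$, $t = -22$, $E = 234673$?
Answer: $- \frac{4670028}{656875} + \frac{849096 \sqrt{164249}}{656875} \approx 516.76$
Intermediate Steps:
$x{\left(a,z \right)} = \frac{11}{2}$ ($x{\left(a,z \right)} = \left(- \frac{1}{4}\right) \left(-22\right) = \frac{11}{2}$)
$\frac{-22399 + E}{\sqrt{51504 + 112745} + x{\left(-291,-113 \right)}} = \frac{-22399 + 234673}{\sqrt{51504 + 112745} + \frac{11}{2}} = \frac{212274}{\sqrt{164249} + \frac{11}{2}} = \frac{212274}{\frac{11}{2} + \sqrt{164249}}$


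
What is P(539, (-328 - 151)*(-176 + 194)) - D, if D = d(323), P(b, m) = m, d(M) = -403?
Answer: -8219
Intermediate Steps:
D = -403
P(539, (-328 - 151)*(-176 + 194)) - D = (-328 - 151)*(-176 + 194) - 1*(-403) = -479*18 + 403 = -8622 + 403 = -8219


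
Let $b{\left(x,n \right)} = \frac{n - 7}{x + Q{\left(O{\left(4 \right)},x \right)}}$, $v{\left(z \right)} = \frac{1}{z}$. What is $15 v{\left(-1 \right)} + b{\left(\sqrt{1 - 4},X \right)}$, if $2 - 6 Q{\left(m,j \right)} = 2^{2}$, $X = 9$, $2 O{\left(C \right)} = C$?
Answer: $- \frac{213}{14} - \frac{9 i \sqrt{3}}{14} \approx -15.214 - 1.1135 i$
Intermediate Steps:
$O{\left(C \right)} = \frac{C}{2}$
$Q{\left(m,j \right)} = - \frac{1}{3}$ ($Q{\left(m,j \right)} = \frac{1}{3} - \frac{2^{2}}{6} = \frac{1}{3} - \frac{2}{3} = - \frac{1}{3}$)
$b{\left(x,n \right)} = \frac{-7 + n}{- \frac{1}{3} + x}$ ($b{\left(x,n \right)} = \frac{n - 7}{x - \frac{1}{3}} = \frac{-7 + n}{- \frac{1}{3} + x}$)
$15 v{\left(-1 \right)} + b{\left(\sqrt{1 - 4},X \right)} = \frac{15}{-1} + \frac{3 \left(-7 + 9\right)}{-1 + 3 \sqrt{1 - 4}} = 15 \left(-1\right) + 3 \frac{1}{-1 + 3 \sqrt{-3}} \cdot 2 = -15 + 3 \frac{1}{-1 + 3 i \sqrt{3}} \cdot 2 = -15 + \frac{6}{-1 + 3 i \sqrt{3}}$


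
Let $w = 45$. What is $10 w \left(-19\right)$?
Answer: $-8550$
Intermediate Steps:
$10 w \left(-19\right) = 10 \cdot 45 \left(-19\right) = 450 \left(-19\right) = -8550$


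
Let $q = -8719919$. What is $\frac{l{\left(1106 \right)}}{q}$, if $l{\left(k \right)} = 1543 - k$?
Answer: $- \frac{437}{8719919} \approx -5.0115 \cdot 10^{-5}$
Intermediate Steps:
$\frac{l{\left(1106 \right)}}{q} = \frac{1543 - 1106}{-8719919} = \left(1543 - 1106\right) \left(- \frac{1}{8719919}\right) = 437 \left(- \frac{1}{8719919}\right) = - \frac{437}{8719919}$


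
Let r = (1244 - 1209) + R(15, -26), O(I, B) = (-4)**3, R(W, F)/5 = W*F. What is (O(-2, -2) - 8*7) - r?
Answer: 1795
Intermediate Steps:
R(W, F) = 5*F*W (R(W, F) = 5*(W*F) = 5*(F*W) = 5*F*W)
O(I, B) = -64
r = -1915 (r = (1244 - 1209) + 5*(-26)*15 = 35 - 1950 = -1915)
(O(-2, -2) - 8*7) - r = (-64 - 8*7) - 1*(-1915) = (-64 - 56) + 1915 = -120 + 1915 = 1795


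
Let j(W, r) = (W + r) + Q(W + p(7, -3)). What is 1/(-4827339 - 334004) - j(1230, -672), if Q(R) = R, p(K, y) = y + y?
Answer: -9197513227/5161343 ≈ -1782.0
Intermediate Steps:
p(K, y) = 2*y
j(W, r) = -6 + r + 2*W (j(W, r) = (W + r) + (W + 2*(-3)) = (W + r) + (W - 6) = (W + r) + (-6 + W) = -6 + r + 2*W)
1/(-4827339 - 334004) - j(1230, -672) = 1/(-4827339 - 334004) - (-6 - 672 + 2*1230) = 1/(-5161343) - (-6 - 672 + 2460) = -1/5161343 - 1*1782 = -1/5161343 - 1782 = -9197513227/5161343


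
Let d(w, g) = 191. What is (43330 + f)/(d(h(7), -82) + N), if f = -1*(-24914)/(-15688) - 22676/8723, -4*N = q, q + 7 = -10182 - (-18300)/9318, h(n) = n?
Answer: 4603854900386765/290917690283077 ≈ 15.825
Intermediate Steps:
q = -15820467/1553 (q = -7 + (-10182 - (-18300)/9318) = -7 + (-10182 - 1*(-3050/1553)) = -7 + (-10182 + 3050/1553) = -7 - 15809596/1553 = -15820467/1553 ≈ -10187.)
N = 15820467/6212 (N = -¼*(-15820467/1553) = 15820467/6212 ≈ 2546.8)
f = -286532955/68423212 (f = 24914*(-1/15688) - 22676*1/8723 = -12457/7844 - 22676/8723 = -286532955/68423212 ≈ -4.1877)
(43330 + f)/(d(h(7), -82) + N) = (43330 - 286532955/68423212)/(191 + 15820467/6212) = 2964491243005/(68423212*(17006959/6212)) = (2964491243005/68423212)*(6212/17006959) = 4603854900386765/290917690283077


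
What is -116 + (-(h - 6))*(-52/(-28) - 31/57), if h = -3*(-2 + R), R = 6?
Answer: -12284/133 ≈ -92.361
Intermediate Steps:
h = -12 (h = -3*(-2 + 6) = -3*4 = -12)
-116 + (-(h - 6))*(-52/(-28) - 31/57) = -116 + (-(-12 - 6))*(-52/(-28) - 31/57) = -116 + (-1*(-18))*(-52*(-1/28) - 31*1/57) = -116 + 18*(13/7 - 31/57) = -116 + 18*(524/399) = -116 + 3144/133 = -12284/133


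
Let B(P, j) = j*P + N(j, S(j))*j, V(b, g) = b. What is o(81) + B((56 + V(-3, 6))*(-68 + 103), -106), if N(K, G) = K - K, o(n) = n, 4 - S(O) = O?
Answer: -196549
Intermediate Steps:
S(O) = 4 - O
N(K, G) = 0
B(P, j) = P*j (B(P, j) = j*P + 0*j = P*j + 0 = P*j)
o(81) + B((56 + V(-3, 6))*(-68 + 103), -106) = 81 + ((56 - 3)*(-68 + 103))*(-106) = 81 + (53*35)*(-106) = 81 + 1855*(-106) = 81 - 196630 = -196549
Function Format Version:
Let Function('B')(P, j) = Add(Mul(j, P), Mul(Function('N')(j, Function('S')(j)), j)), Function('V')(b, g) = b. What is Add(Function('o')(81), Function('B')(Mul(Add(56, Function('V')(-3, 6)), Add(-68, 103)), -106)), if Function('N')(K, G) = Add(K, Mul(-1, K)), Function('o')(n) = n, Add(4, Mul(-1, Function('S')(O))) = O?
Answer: -196549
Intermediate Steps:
Function('S')(O) = Add(4, Mul(-1, O))
Function('N')(K, G) = 0
Function('B')(P, j) = Mul(P, j) (Function('B')(P, j) = Add(Mul(j, P), Mul(0, j)) = Add(Mul(P, j), 0) = Mul(P, j))
Add(Function('o')(81), Function('B')(Mul(Add(56, Function('V')(-3, 6)), Add(-68, 103)), -106)) = Add(81, Mul(Mul(Add(56, -3), Add(-68, 103)), -106)) = Add(81, Mul(Mul(53, 35), -106)) = Add(81, Mul(1855, -106)) = Add(81, -196630) = -196549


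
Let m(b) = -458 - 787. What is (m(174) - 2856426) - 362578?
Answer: -3220249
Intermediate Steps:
m(b) = -1245
(m(174) - 2856426) - 362578 = (-1245 - 2856426) - 362578 = -2857671 - 362578 = -3220249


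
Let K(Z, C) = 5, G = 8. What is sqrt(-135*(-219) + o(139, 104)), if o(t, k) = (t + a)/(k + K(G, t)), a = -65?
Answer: sqrt(351269831)/109 ≈ 171.95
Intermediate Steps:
o(t, k) = (-65 + t)/(5 + k) (o(t, k) = (t - 65)/(k + 5) = (-65 + t)/(5 + k))
sqrt(-135*(-219) + o(139, 104)) = sqrt(-135*(-219) + (-65 + 139)/(5 + 104)) = sqrt(29565 + 74/109) = sqrt(3222659/109) = sqrt(351269831)/109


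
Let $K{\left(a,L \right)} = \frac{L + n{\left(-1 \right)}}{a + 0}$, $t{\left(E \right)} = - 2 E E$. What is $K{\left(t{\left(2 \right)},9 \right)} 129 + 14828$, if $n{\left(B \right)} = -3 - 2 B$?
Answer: $14699$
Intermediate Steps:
$t{\left(E \right)} = - 2 E^{2}$
$K{\left(a,L \right)} = \frac{-1 + L}{a}$ ($K{\left(a,L \right)} = \frac{L - 1}{a + 0} = \frac{L + \left(-3 + 2\right)}{a} = \frac{L - 1}{a} = \frac{-1 + L}{a}$)
$K{\left(t{\left(2 \right)},9 \right)} 129 + 14828 = \frac{-1 + 9}{\left(-2\right) 2^{2}} \cdot 129 + 14828 = \frac{1}{\left(-2\right) 4} \cdot 8 \cdot 129 + 14828 = \frac{1}{-8} \cdot 8 \cdot 129 + 14828 = \left(- \frac{1}{8}\right) 8 \cdot 129 + 14828 = \left(-1\right) 129 + 14828 = -129 + 14828 = 14699$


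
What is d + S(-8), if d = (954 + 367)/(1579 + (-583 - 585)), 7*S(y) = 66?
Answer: 36373/2877 ≈ 12.643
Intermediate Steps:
S(y) = 66/7 (S(y) = (1/7)*66 = 66/7)
d = 1321/411 (d = 1321/(1579 - 1168) = 1321/411 ≈ 3.2141)
d + S(-8) = 1321/411 + 66/7 = 36373/2877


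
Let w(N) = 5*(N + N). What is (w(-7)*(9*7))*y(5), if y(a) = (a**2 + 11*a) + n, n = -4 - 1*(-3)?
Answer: -348390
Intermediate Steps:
n = -1 (n = -4 + 3 = -1)
y(a) = -1 + a**2 + 11*a (y(a) = (a**2 + 11*a) - 1 = -1 + a**2 + 11*a)
w(N) = 10*N (w(N) = 5*(2*N) = 10*N)
(w(-7)*(9*7))*y(5) = ((10*(-7))*(9*7))*(-1 + 5**2 + 11*5) = (-70*63)*(-1 + 25 + 55) = -4410*79 = -348390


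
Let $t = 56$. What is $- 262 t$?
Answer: $-14672$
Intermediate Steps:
$- 262 t = \left(-262\right) 56 = -14672$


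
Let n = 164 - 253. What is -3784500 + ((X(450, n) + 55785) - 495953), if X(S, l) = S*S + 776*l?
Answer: -4091232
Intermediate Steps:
n = -89
X(S, l) = S**2 + 776*l
-3784500 + ((X(450, n) + 55785) - 495953) = -3784500 + (((450**2 + 776*(-89)) + 55785) - 495953) = -3784500 + (((202500 - 69064) + 55785) - 495953) = -3784500 + ((133436 + 55785) - 495953) = -3784500 + (189221 - 495953) = -3784500 - 306732 = -4091232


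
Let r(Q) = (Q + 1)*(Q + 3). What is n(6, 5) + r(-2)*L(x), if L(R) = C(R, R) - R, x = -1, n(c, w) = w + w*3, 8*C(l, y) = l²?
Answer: 151/8 ≈ 18.875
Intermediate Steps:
C(l, y) = l²/8
n(c, w) = 4*w (n(c, w) = w + 3*w = 4*w)
L(R) = -R + R²/8 (L(R) = R²/8 - R = -R + R²/8)
r(Q) = (1 + Q)*(3 + Q)
n(6, 5) + r(-2)*L(x) = 4*5 + (3 + (-2)² + 4*(-2))*((⅛)*(-1)*(-8 - 1)) = 20 + (3 + 4 - 8)*((⅛)*(-1)*(-9)) = 20 - 1*9/8 = 20 - 9/8 = 151/8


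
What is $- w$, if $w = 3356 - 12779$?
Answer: $9423$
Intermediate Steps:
$w = -9423$
$- w = \left(-1\right) \left(-9423\right) = 9423$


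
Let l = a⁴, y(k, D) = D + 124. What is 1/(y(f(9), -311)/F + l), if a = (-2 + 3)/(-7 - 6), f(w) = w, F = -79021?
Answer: 2256918781/5419928 ≈ 416.41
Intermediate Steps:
y(k, D) = 124 + D
a = -1/13 (a = 1/(-13) = 1*(-1/13) = -1/13 ≈ -0.076923)
l = 1/28561 (l = (-1/13)⁴ = 1/28561 ≈ 3.5013e-5)
1/(y(f(9), -311)/F + l) = 1/((124 - 311)/(-79021) + 1/28561) = 1/(-187*(-1/79021) + 1/28561) = 1/(187/79021 + 1/28561) = 1/(5419928/2256918781) = 2256918781/5419928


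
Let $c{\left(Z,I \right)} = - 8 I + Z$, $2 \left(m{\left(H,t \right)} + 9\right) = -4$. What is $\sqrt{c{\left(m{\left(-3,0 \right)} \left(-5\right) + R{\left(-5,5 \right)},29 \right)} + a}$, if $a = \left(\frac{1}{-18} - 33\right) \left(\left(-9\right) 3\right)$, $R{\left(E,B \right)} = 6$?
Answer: $\frac{\sqrt{2886}}{2} \approx 26.861$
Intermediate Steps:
$m{\left(H,t \right)} = -11$ ($m{\left(H,t \right)} = -9 + \frac{1}{2} \left(-4\right) = -9 - 2 = -11$)
$a = \frac{1785}{2}$ ($a = \left(- \frac{1}{18} - 33\right) \left(-27\right) = \left(- \frac{595}{18}\right) \left(-27\right) = \frac{1785}{2} \approx 892.5$)
$c{\left(Z,I \right)} = Z - 8 I$
$\sqrt{c{\left(m{\left(-3,0 \right)} \left(-5\right) + R{\left(-5,5 \right)},29 \right)} + a} = \sqrt{\left(\left(\left(-11\right) \left(-5\right) + 6\right) - 232\right) + \frac{1785}{2}} = \sqrt{\left(\left(55 + 6\right) - 232\right) + \frac{1785}{2}} = \sqrt{\left(61 - 232\right) + \frac{1785}{2}} = \sqrt{-171 + \frac{1785}{2}} = \sqrt{\frac{1443}{2}} = \frac{\sqrt{2886}}{2}$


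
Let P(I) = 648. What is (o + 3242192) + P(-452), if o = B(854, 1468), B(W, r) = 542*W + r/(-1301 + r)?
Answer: 618854704/167 ≈ 3.7057e+6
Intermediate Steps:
B(W, r) = 542*W + r/(-1301 + r)
o = 77300424/167 (o = (1468 - 705142*854 + 542*854*1468)/(-1301 + 1468) = (1468 - 602191268 + 679490224)/167 = (1/167)*77300424 = 77300424/167 ≈ 4.6288e+5)
(o + 3242192) + P(-452) = (77300424/167 + 3242192) + 648 = 618746488/167 + 648 = 618854704/167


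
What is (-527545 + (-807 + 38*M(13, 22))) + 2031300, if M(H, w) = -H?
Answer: 1502454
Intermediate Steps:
(-527545 + (-807 + 38*M(13, 22))) + 2031300 = (-527545 + (-807 + 38*(-1*13))) + 2031300 = (-527545 + (-807 + 38*(-13))) + 2031300 = (-527545 + (-807 - 494)) + 2031300 = (-527545 - 1301) + 2031300 = -528846 + 2031300 = 1502454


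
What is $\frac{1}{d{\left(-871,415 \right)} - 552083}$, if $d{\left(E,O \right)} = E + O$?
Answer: $- \frac{1}{552539} \approx -1.8098 \cdot 10^{-6}$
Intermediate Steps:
$\frac{1}{d{\left(-871,415 \right)} - 552083} = \frac{1}{\left(-871 + 415\right) - 552083} = \frac{1}{-456 - 552083} = \frac{1}{-552539} = - \frac{1}{552539}$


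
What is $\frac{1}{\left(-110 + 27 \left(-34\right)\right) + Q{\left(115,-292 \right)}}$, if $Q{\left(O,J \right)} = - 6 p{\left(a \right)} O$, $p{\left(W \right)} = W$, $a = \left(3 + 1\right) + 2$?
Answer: $- \frac{1}{5168} \approx -0.0001935$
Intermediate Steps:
$a = 6$ ($a = 4 + 2 = 6$)
$Q{\left(O,J \right)} = - 36 O$ ($Q{\left(O,J \right)} = \left(-6\right) 6 O = - 36 O$)
$\frac{1}{\left(-110 + 27 \left(-34\right)\right) + Q{\left(115,-292 \right)}} = \frac{1}{\left(-110 + 27 \left(-34\right)\right) - 4140} = \frac{1}{\left(-110 - 918\right) - 4140} = \frac{1}{-1028 - 4140} = \frac{1}{-5168} = - \frac{1}{5168}$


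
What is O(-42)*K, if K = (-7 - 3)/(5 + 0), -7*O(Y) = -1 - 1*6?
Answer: -2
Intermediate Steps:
O(Y) = 1 (O(Y) = -(-1 - 1*6)/7 = -(-1 - 6)/7 = -1/7*(-7) = 1)
K = -2 (K = -10/5 = -10*1/5 = -2)
O(-42)*K = 1*(-2) = -2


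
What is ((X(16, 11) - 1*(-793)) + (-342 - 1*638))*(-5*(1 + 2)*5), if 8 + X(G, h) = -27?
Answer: 16650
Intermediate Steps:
X(G, h) = -35 (X(G, h) = -8 - 27 = -35)
((X(16, 11) - 1*(-793)) + (-342 - 1*638))*(-5*(1 + 2)*5) = ((-35 - 1*(-793)) + (-342 - 1*638))*(-5*(1 + 2)*5) = ((-35 + 793) + (-342 - 638))*(-5*3*5) = (758 - 980)*(-15*5) = -222*(-75) = 16650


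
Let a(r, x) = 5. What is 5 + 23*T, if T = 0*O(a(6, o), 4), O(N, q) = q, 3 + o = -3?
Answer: 5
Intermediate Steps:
o = -6 (o = -3 - 3 = -6)
T = 0 (T = 0*4 = 0)
5 + 23*T = 5 + 23*0 = 5 + 0 = 5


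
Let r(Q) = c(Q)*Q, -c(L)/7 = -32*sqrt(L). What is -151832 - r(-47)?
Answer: -151832 + 10528*I*sqrt(47) ≈ -1.5183e+5 + 72176.0*I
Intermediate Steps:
c(L) = 224*sqrt(L) (c(L) = -(-224)*sqrt(L) = 224*sqrt(L))
r(Q) = 224*Q**(3/2) (r(Q) = (224*sqrt(Q))*Q = 224*Q**(3/2))
-151832 - r(-47) = -151832 - 224*(-47)**(3/2) = -151832 - 224*(-47*I*sqrt(47)) = -151832 - (-10528)*I*sqrt(47) = -151832 + 10528*I*sqrt(47)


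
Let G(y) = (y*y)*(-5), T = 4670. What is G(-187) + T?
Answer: -170175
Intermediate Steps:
G(y) = -5*y² (G(y) = y²*(-5) = -5*y²)
G(-187) + T = -5*(-187)² + 4670 = -5*34969 + 4670 = -174845 + 4670 = -170175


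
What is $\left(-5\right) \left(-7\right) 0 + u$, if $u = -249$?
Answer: $-249$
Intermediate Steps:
$\left(-5\right) \left(-7\right) 0 + u = \left(-5\right) \left(-7\right) 0 - 249 = 35 \cdot 0 - 249 = 0 - 249 = -249$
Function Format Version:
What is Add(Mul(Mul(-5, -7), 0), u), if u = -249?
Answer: -249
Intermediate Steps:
Add(Mul(Mul(-5, -7), 0), u) = Add(Mul(Mul(-5, -7), 0), -249) = Add(Mul(35, 0), -249) = Add(0, -249) = -249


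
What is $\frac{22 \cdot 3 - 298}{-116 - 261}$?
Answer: $\frac{8}{13} \approx 0.61539$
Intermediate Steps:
$\frac{22 \cdot 3 - 298}{-116 - 261} = \frac{66 - 298}{-377} = \left(-232\right) \left(- \frac{1}{377}\right) = \frac{8}{13}$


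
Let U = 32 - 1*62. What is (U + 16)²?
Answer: 196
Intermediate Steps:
U = -30 (U = 32 - 62 = -30)
(U + 16)² = (-30 + 16)² = (-14)² = 196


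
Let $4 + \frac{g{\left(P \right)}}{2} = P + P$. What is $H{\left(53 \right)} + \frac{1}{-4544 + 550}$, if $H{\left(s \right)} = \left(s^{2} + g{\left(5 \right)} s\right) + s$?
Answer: $\frac{13971011}{3994} \approx 3498.0$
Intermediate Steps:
$g{\left(P \right)} = -8 + 4 P$ ($g{\left(P \right)} = -8 + 2 \left(P + P\right) = -8 + 2 \cdot 2 P = -8 + 4 P$)
$H{\left(s \right)} = s^{2} + 13 s$ ($H{\left(s \right)} = \left(s^{2} + \left(-8 + 4 \cdot 5\right) s\right) + s = \left(s^{2} + \left(-8 + 20\right) s\right) + s = \left(s^{2} + 12 s\right) + s = s^{2} + 13 s$)
$H{\left(53 \right)} + \frac{1}{-4544 + 550} = 53 \left(13 + 53\right) + \frac{1}{-4544 + 550} = 53 \cdot 66 + \frac{1}{-3994} = 3498 - \frac{1}{3994} = \frac{13971011}{3994}$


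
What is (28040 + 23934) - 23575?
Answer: 28399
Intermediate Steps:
(28040 + 23934) - 23575 = 51974 - 23575 = 28399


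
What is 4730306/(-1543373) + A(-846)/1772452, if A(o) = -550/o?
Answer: -322412112299491/105194507193828 ≈ -3.0649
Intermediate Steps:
4730306/(-1543373) + A(-846)/1772452 = 4730306/(-1543373) - 550/(-846)/1772452 = 4730306*(-1/1543373) - 550*(-1/846)*(1/1772452) = -4730306/1543373 + (275/423)*(1/1772452) = -4730306/1543373 + 25/68158836 = -322412112299491/105194507193828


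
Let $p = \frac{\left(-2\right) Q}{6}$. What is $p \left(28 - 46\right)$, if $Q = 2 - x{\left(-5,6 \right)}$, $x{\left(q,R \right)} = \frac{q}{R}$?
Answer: $17$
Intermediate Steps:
$Q = \frac{17}{6}$ ($Q = 2 - - \frac{5}{6} = 2 + \frac{5}{6} = \frac{17}{6} \approx 2.8333$)
$p = - \frac{17}{18}$ ($p = \frac{\left(-2\right) \frac{17}{6}}{6} = \left(- \frac{17}{3}\right) \frac{1}{6} = - \frac{17}{18} \approx -0.94444$)
$p \left(28 - 46\right) = - \frac{17 \left(28 - 46\right)}{18} = \left(- \frac{17}{18}\right) \left(-18\right) = 17$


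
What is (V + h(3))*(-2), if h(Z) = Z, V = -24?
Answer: 42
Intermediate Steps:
(V + h(3))*(-2) = (-24 + 3)*(-2) = -21*(-2) = 42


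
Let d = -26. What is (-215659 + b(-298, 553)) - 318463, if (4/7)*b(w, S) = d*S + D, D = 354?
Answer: -558664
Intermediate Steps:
b(w, S) = 1239/2 - 91*S/2 (b(w, S) = 7*(-26*S + 354)/4 = 7*(354 - 26*S)/4 = 1239/2 - 91*S/2)
(-215659 + b(-298, 553)) - 318463 = (-215659 + (1239/2 - 91/2*553)) - 318463 = (-215659 + (1239/2 - 50323/2)) - 318463 = (-215659 - 24542) - 318463 = -240201 - 318463 = -558664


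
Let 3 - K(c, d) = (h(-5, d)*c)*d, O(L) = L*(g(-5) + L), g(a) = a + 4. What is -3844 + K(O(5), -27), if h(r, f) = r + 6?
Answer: -3301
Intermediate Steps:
g(a) = 4 + a
O(L) = L*(-1 + L) (O(L) = L*((4 - 5) + L) = L*(-1 + L))
h(r, f) = 6 + r
K(c, d) = 3 - c*d (K(c, d) = 3 - (6 - 5)*c*d = 3 - 1*c*d = 3 - c*d)
-3844 + K(O(5), -27) = -3844 + (3 - 1*5*(-1 + 5)*(-27)) = -3844 + (3 - 1*5*4*(-27)) = -3844 + (3 - 1*20*(-27)) = -3844 + (3 + 540) = -3844 + 543 = -3301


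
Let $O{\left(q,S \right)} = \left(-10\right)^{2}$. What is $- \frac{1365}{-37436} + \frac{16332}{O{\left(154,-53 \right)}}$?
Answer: $\frac{21840759}{133700} \approx 163.36$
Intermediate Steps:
$O{\left(q,S \right)} = 100$
$- \frac{1365}{-37436} + \frac{16332}{O{\left(154,-53 \right)}} = - \frac{1365}{-37436} + \frac{16332}{100} = \left(-1365\right) \left(- \frac{1}{37436}\right) + 16332 \cdot \frac{1}{100} = \frac{195}{5348} + \frac{4083}{25} = \frac{21840759}{133700}$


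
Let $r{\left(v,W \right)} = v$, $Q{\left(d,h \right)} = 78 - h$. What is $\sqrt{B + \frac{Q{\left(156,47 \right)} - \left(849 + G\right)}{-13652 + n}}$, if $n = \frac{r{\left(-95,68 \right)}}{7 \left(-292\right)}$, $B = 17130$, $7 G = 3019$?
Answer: $\frac{\sqrt{1482069461587208510}}{9301531} \approx 130.88$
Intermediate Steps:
$G = \frac{3019}{7}$ ($G = \frac{1}{7} \cdot 3019 = \frac{3019}{7} \approx 431.29$)
$n = \frac{95}{2044}$ ($n = - \frac{95}{7 \left(-292\right)} = - \frac{95}{-2044} = \left(-95\right) \left(- \frac{1}{2044}\right) = \frac{95}{2044} \approx 0.046477$)
$\sqrt{B + \frac{Q{\left(156,47 \right)} - \left(849 + G\right)}{-13652 + n}} = \sqrt{17130 + \frac{\left(78 - 47\right) - \frac{8962}{7}}{-13652 + \frac{95}{2044}}} = \sqrt{17130 + \frac{\left(78 - 47\right) - \frac{8962}{7}}{- \frac{27904593}{2044}}} = \sqrt{17130 + \left(31 - \frac{8962}{7}\right) \left(- \frac{2044}{27904593}\right)} = \sqrt{17130 - - \frac{851180}{9301531}} = \sqrt{17130 + \frac{851180}{9301531}} = \sqrt{\frac{159336077210}{9301531}} = \frac{\sqrt{1482069461587208510}}{9301531}$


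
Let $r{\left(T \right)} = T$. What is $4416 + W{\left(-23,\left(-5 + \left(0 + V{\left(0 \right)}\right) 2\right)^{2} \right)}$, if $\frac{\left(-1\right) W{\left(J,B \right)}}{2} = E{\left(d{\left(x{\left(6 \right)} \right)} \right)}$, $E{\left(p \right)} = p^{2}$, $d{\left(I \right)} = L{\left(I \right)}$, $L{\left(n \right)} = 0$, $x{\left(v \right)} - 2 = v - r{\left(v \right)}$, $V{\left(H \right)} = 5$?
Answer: $4416$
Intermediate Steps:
$x{\left(v \right)} = 2$ ($x{\left(v \right)} = 2 + \left(v - v\right) = 2 + 0 = 2$)
$d{\left(I \right)} = 0$
$W{\left(J,B \right)} = 0$ ($W{\left(J,B \right)} = - 2 \cdot 0^{2} = \left(-2\right) 0 = 0$)
$4416 + W{\left(-23,\left(-5 + \left(0 + V{\left(0 \right)}\right) 2\right)^{2} \right)} = 4416 + 0 = 4416$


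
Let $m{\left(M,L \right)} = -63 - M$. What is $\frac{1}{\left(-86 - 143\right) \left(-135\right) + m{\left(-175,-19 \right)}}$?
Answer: $\frac{1}{31027} \approx 3.223 \cdot 10^{-5}$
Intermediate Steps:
$\frac{1}{\left(-86 - 143\right) \left(-135\right) + m{\left(-175,-19 \right)}} = \frac{1}{\left(-86 - 143\right) \left(-135\right) - -112} = \frac{1}{\left(-229\right) \left(-135\right) + \left(-63 + 175\right)} = \frac{1}{30915 + 112} = \frac{1}{31027}$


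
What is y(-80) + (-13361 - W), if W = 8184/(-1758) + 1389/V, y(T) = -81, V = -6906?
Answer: -9063165225/674486 ≈ -13437.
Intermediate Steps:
W = -3275587/674486 (W = 8184/(-1758) + 1389/(-6906) = 8184*(-1/1758) + 1389*(-1/6906) = -1364/293 - 463/2302 = -3275587/674486 ≈ -4.8564)
y(-80) + (-13361 - W) = -81 + (-13361 - 1*(-3275587/674486)) = -81 + (-13361 + 3275587/674486) = -81 - 9008531859/674486 = -9063165225/674486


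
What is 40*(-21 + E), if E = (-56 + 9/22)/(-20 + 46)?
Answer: -132350/143 ≈ -925.52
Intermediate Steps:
E = -1223/572 (E = (-56 + 9*(1/22))/26 = (-56 + 9/22)*(1/26) = -1223/22*1/26 = -1223/572 ≈ -2.1381)
40*(-21 + E) = 40*(-21 - 1223/572) = 40*(-13235/572) = -132350/143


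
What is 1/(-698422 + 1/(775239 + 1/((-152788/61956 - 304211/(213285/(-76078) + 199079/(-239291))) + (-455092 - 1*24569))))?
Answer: -314689210536547611498810387/219785867800950730506139457847934 ≈ -1.4318e-6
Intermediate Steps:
1/(-698422 + 1/(775239 + 1/((-152788/61956 - 304211/(213285/(-76078) + 199079/(-239291))) + (-455092 - 1*24569)))) = 1/(-698422 + 1/(775239 + 1/((-152788*1/61956 - 304211/(213285*(-1/76078) + 199079*(-1/239291))) + (-455092 - 24569)))) = 1/(-698422 + 1/(775239 + 1/((-38197/15489 - 304211/(-213285/76078 - 199079/239291)) - 479661))) = 1/(-698422 + 1/(775239 + 1/((-38197/15489 - 304211/(-66182713097/18204780698)) - 479661))) = 1/(-698422 + 1/(775239 + 1/((-38197/15489 - 304211*(-18204780698/66182713097)) - 479661))) = 1/(-698422 + 1/(775239 + 1/((-38197/15489 + 5538094540919278/66182713097) - 479661))) = 1/(-698422 + 1/(775239 + 1/(85777018363206530833/1025104043159433 - 479661))) = 1/(-698422 + 1/(775239 + 1/(-405925412082690261380/1025104043159433))) = 1/(-698422 + 1/(775239 - 1025104043159433/405925412082690261380)) = 1/(-698422 + 1/(314689210536547611498810387/405925412082690261380)) = 1/(-698422 + 405925412082690261380/314689210536547611498810387) = 1/(-219785867800950730506139457847934/314689210536547611498810387) = -314689210536547611498810387/219785867800950730506139457847934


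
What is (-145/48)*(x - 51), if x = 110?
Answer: -8555/48 ≈ -178.23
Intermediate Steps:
(-145/48)*(x - 51) = (-145/48)*(110 - 51) = -145*1/48*59 = -145/48*59 = -8555/48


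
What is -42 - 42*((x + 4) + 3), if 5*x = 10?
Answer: -420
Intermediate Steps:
x = 2 (x = (⅕)*10 = 2)
-42 - 42*((x + 4) + 3) = -42 - 42*((2 + 4) + 3) = -42 - 42*(6 + 3) = -42 - 42*9 = -42 - 378 = -420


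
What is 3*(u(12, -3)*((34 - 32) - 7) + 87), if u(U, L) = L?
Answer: 306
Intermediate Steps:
3*(u(12, -3)*((34 - 32) - 7) + 87) = 3*(-3*((34 - 32) - 7) + 87) = 3*(-3*(2 - 7) + 87) = 3*(-3*(-5) + 87) = 3*(15 + 87) = 3*102 = 306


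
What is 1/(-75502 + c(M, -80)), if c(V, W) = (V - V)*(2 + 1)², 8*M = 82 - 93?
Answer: -1/75502 ≈ -1.3245e-5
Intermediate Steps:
M = -11/8 (M = (82 - 93)/8 = (⅛)*(-11) = -11/8 ≈ -1.3750)
c(V, W) = 0 (c(V, W) = 0*3² = 0*9 = 0)
1/(-75502 + c(M, -80)) = 1/(-75502 + 0) = 1/(-75502) = -1/75502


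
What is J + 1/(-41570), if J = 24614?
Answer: 1023203979/41570 ≈ 24614.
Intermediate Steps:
J + 1/(-41570) = 24614 + 1/(-41570) = 24614 - 1/41570 = 1023203979/41570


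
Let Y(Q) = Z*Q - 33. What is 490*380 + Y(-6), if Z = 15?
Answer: 186077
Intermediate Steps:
Y(Q) = -33 + 15*Q (Y(Q) = 15*Q - 33 = -33 + 15*Q)
490*380 + Y(-6) = 490*380 + (-33 + 15*(-6)) = 186200 + (-33 - 90) = 186200 - 123 = 186077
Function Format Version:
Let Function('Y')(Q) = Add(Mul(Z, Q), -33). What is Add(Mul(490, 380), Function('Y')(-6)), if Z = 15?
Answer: 186077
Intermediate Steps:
Function('Y')(Q) = Add(-33, Mul(15, Q)) (Function('Y')(Q) = Add(Mul(15, Q), -33) = Add(-33, Mul(15, Q)))
Add(Mul(490, 380), Function('Y')(-6)) = Add(Mul(490, 380), Add(-33, Mul(15, -6))) = Add(186200, Add(-33, -90)) = Add(186200, -123) = 186077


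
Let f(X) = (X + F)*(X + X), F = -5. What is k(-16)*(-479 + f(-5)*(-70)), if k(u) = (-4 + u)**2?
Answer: -2991600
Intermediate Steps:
f(X) = 2*X*(-5 + X) (f(X) = (X - 5)*(X + X) = (-5 + X)*(2*X) = 2*X*(-5 + X))
k(-16)*(-479 + f(-5)*(-70)) = (-4 - 16)**2*(-479 + (2*(-5)*(-5 - 5))*(-70)) = (-20)**2*(-479 + (2*(-5)*(-10))*(-70)) = 400*(-479 + 100*(-70)) = 400*(-479 - 7000) = 400*(-7479) = -2991600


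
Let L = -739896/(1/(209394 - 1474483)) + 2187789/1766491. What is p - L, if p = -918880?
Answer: -1653497773486097173/1766491 ≈ -9.3604e+11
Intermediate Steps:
L = 1653496150292847093/1766491 (L = -739896/(1/(-1265089)) + 2187789*(1/1766491) = -739896/(-1/1265089) + 2187789/1766491 = -739896*(-1265089) + 2187789/1766491 = 936034290744 + 2187789/1766491 = 1653496150292847093/1766491 ≈ 9.3603e+11)
p - L = -918880 - 1*1653496150292847093/1766491 = -918880 - 1653496150292847093/1766491 = -1653497773486097173/1766491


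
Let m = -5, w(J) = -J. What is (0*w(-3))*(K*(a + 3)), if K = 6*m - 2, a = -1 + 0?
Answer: 0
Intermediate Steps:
a = -1
K = -32 (K = 6*(-5) - 2 = -30 - 2 = -32)
(0*w(-3))*(K*(a + 3)) = (0*(-1*(-3)))*(-32*(-1 + 3)) = (0*3)*(-32*2) = 0*(-64) = 0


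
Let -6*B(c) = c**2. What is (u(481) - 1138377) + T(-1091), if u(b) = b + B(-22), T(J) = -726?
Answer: -3416108/3 ≈ -1.1387e+6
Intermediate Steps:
B(c) = -c**2/6
u(b) = -242/3 + b (u(b) = b - 1/6*(-22)**2 = b - 1/6*484 = b - 242/3 = -242/3 + b)
(u(481) - 1138377) + T(-1091) = ((-242/3 + 481) - 1138377) - 726 = (1201/3 - 1138377) - 726 = -3413930/3 - 726 = -3416108/3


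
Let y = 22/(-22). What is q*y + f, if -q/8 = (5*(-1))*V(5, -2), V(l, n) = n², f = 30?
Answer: -130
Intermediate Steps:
y = -1 (y = 22*(-1/22) = -1)
q = 160 (q = -8*5*(-1)*(-2)² = -(-40)*4 = -8*(-20) = 160)
q*y + f = 160*(-1) + 30 = -160 + 30 = -130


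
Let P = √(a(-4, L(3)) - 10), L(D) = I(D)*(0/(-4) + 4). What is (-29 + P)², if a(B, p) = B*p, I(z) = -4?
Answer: 895 - 174*√6 ≈ 468.79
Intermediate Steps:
L(D) = -16 (L(D) = -4*(0/(-4) + 4) = -4*(0*(-¼) + 4) = -4*(0 + 4) = -4*4 = -16)
P = 3*√6 (P = √(-4*(-16) - 10) = √(64 - 10) = √54 = 3*√6 ≈ 7.3485)
(-29 + P)² = (-29 + 3*√6)²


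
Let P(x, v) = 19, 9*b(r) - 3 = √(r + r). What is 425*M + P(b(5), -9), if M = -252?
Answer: -107081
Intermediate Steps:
b(r) = ⅓ + √2*√r/9 (b(r) = ⅓ + √(r + r)/9 = ⅓ + √(2*r)/9 = ⅓ + (√2*√r)/9 = ⅓ + √2*√r/9)
425*M + P(b(5), -9) = 425*(-252) + 19 = -107100 + 19 = -107081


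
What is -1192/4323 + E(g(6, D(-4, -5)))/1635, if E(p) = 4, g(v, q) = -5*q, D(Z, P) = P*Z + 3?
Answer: -643876/2356035 ≈ -0.27329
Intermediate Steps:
D(Z, P) = 3 + P*Z
-1192/4323 + E(g(6, D(-4, -5)))/1635 = -1192/4323 + 4/1635 = -643876/2356035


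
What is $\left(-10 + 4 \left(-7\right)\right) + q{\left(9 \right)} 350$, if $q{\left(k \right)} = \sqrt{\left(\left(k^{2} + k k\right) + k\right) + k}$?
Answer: $-38 + 2100 \sqrt{5} \approx 4657.7$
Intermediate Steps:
$q{\left(k \right)} = \sqrt{2 k + 2 k^{2}}$ ($q{\left(k \right)} = \sqrt{\left(\left(k^{2} + k^{2}\right) + k\right) + k} = \sqrt{\left(2 k^{2} + k\right) + k} = \sqrt{\left(k + 2 k^{2}\right) + k} = \sqrt{2 k + 2 k^{2}}$)
$\left(-10 + 4 \left(-7\right)\right) + q{\left(9 \right)} 350 = \left(-10 + 4 \left(-7\right)\right) + \sqrt{2} \sqrt{9 \left(1 + 9\right)} 350 = \left(-10 - 28\right) + \sqrt{2} \sqrt{9 \cdot 10} \cdot 350 = -38 + \sqrt{2} \sqrt{90} \cdot 350 = -38 + \sqrt{2} \cdot 3 \sqrt{10} \cdot 350 = -38 + 6 \sqrt{5} \cdot 350 = -38 + 2100 \sqrt{5}$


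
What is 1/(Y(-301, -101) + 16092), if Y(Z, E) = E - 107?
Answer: 1/15884 ≈ 6.2956e-5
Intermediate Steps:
Y(Z, E) = -107 + E
1/(Y(-301, -101) + 16092) = 1/((-107 - 101) + 16092) = 1/(-208 + 16092) = 1/15884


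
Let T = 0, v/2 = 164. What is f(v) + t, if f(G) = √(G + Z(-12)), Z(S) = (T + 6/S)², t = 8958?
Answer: 8958 + √1313/2 ≈ 8976.1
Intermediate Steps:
v = 328 (v = 2*164 = 328)
Z(S) = 36/S² (Z(S) = (0 + 6/S)² = (6/S)² = 36/S²)
f(G) = √(¼ + G) (f(G) = √(G + 36/(-12)²) = √(G + 36*(1/144)) = √(G + ¼) = √(¼ + G))
f(v) + t = √(1 + 4*328)/2 + 8958 = √(1 + 1312)/2 + 8958 = √1313/2 + 8958 = 8958 + √1313/2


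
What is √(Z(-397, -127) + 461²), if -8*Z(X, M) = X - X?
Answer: 461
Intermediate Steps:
Z(X, M) = 0 (Z(X, M) = -(X - X)/8 = -⅛*0 = 0)
√(Z(-397, -127) + 461²) = √(0 + 461²) = √(0 + 212521) = √212521 = 461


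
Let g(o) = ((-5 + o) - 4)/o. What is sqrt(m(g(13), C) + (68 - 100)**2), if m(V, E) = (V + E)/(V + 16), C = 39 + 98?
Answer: sqrt(11600269)/106 ≈ 32.131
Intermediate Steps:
C = 137
g(o) = (-9 + o)/o
m(V, E) = (E + V)/(16 + V)
sqrt(m(g(13), C) + (68 - 100)**2) = sqrt((137 + (-9 + 13)/13)/(16 + (-9 + 13)/13) + (68 - 100)**2) = sqrt((137 + (1/13)*4)/(16 + (1/13)*4) + (-32)**2) = sqrt((137 + 4/13)/(16 + 4/13) + 1024) = sqrt((1785/13)/(212/13) + 1024) = sqrt((13/212)*(1785/13) + 1024) = sqrt(1785/212 + 1024) = sqrt(218873/212) = sqrt(11600269)/106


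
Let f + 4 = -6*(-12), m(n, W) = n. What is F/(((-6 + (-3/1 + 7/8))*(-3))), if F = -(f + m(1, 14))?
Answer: -184/65 ≈ -2.8308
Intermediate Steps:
f = 68 (f = -4 - 6*(-12) = -4 + 72 = 68)
F = -69 (F = -(68 + 1) = -1*69 = -69)
F/(((-6 + (-3/1 + 7/8))*(-3))) = -69*(-1/(3*(-6 + (-3/1 + 7/8)))) = -69*(-1/(3*(-6 + (-3*1 + 7*(1/8))))) = -69*(-1/(3*(-6 + (-3 + 7/8)))) = -69*(-1/(3*(-6 - 17/8))) = -69/((-65/8*(-3))) = -69/195/8 = -69*8/195 = -184/65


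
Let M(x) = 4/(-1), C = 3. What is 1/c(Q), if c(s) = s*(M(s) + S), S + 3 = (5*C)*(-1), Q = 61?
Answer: -1/1342 ≈ -0.00074516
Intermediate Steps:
M(x) = -4 (M(x) = 4*(-1) = -4)
S = -18 (S = -3 + (5*3)*(-1) = -3 + 15*(-1) = -3 - 15 = -18)
c(s) = -22*s (c(s) = s*(-4 - 18) = s*(-22) = -22*s)
1/c(Q) = 1/(-22*61) = 1/(-1342) = -1/1342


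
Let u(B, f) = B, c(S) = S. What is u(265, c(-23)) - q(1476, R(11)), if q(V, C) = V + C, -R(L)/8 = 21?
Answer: -1043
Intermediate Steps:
R(L) = -168 (R(L) = -8*21 = -168)
q(V, C) = C + V
u(265, c(-23)) - q(1476, R(11)) = 265 - (-168 + 1476) = 265 - 1*1308 = 265 - 1308 = -1043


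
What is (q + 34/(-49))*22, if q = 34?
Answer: 35904/49 ≈ 732.73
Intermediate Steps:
(q + 34/(-49))*22 = (34 + 34/(-49))*22 = (34 + 34*(-1/49))*22 = (34 - 34/49)*22 = (1632/49)*22 = 35904/49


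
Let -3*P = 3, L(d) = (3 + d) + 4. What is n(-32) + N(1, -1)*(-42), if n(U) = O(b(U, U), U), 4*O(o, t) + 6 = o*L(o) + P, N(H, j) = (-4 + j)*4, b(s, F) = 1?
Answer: 3361/4 ≈ 840.25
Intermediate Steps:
L(d) = 7 + d
N(H, j) = -16 + 4*j
P = -1 (P = -⅓*3 = -1)
O(o, t) = -7/4 + o*(7 + o)/4 (O(o, t) = -3/2 + (o*(7 + o) - 1)/4 = -3/2 + (-1 + o*(7 + o))/4 = -3/2 + (-¼ + o*(7 + o)/4) = -7/4 + o*(7 + o)/4)
n(U) = ¼ (n(U) = -7/4 + (¼)*1*(7 + 1) = -7/4 + (¼)*1*8 = -7/4 + 2 = ¼)
n(-32) + N(1, -1)*(-42) = ¼ + (-16 + 4*(-1))*(-42) = ¼ + (-16 - 4)*(-42) = ¼ - 20*(-42) = ¼ + 840 = 3361/4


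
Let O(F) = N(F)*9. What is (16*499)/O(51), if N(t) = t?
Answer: 7984/459 ≈ 17.394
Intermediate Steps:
O(F) = 9*F (O(F) = F*9 = 9*F)
(16*499)/O(51) = (16*499)/((9*51)) = 7984/459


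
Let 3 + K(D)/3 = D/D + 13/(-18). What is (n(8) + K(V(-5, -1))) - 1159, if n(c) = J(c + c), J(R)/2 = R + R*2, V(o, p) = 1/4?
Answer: -6427/6 ≈ -1071.2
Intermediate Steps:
V(o, p) = 1/4
J(R) = 6*R (J(R) = 2*(R + R*2) = 2*(R + 2*R) = 2*(3*R) = 6*R)
K(D) = -49/6 (K(D) = -9 + 3*(D/D + 13/(-18)) = -9 + 3*(1 + 13*(-1/18)) = -9 + 3*(1 - 13/18) = -9 + 3*(5/18) = -9 + 5/6 = -49/6)
n(c) = 12*c (n(c) = 6*(c + c) = 6*(2*c) = 12*c)
(n(8) + K(V(-5, -1))) - 1159 = (12*8 - 49/6) - 1159 = (96 - 49/6) - 1159 = 527/6 - 1159 = -6427/6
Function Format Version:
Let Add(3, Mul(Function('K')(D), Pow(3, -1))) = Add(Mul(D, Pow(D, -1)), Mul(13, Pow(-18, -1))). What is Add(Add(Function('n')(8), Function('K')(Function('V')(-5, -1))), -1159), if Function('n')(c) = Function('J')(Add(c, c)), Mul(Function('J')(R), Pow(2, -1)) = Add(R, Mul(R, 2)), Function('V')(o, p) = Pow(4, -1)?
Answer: Rational(-6427, 6) ≈ -1071.2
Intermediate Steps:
Function('V')(o, p) = Rational(1, 4)
Function('J')(R) = Mul(6, R) (Function('J')(R) = Mul(2, Add(R, Mul(R, 2))) = Mul(2, Add(R, Mul(2, R))) = Mul(2, Mul(3, R)) = Mul(6, R))
Function('K')(D) = Rational(-49, 6) (Function('K')(D) = Add(-9, Mul(3, Add(Mul(D, Pow(D, -1)), Mul(13, Pow(-18, -1))))) = Add(-9, Mul(3, Add(1, Mul(13, Rational(-1, 18))))) = Add(-9, Mul(3, Add(1, Rational(-13, 18)))) = Add(-9, Mul(3, Rational(5, 18))) = Add(-9, Rational(5, 6)) = Rational(-49, 6))
Function('n')(c) = Mul(12, c) (Function('n')(c) = Mul(6, Add(c, c)) = Mul(6, Mul(2, c)) = Mul(12, c))
Add(Add(Function('n')(8), Function('K')(Function('V')(-5, -1))), -1159) = Add(Add(Mul(12, 8), Rational(-49, 6)), -1159) = Add(Add(96, Rational(-49, 6)), -1159) = Add(Rational(527, 6), -1159) = Rational(-6427, 6)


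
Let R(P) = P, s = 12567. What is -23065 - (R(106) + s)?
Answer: -35738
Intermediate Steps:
-23065 - (R(106) + s) = -23065 - (106 + 12567) = -23065 - 1*12673 = -23065 - 12673 = -35738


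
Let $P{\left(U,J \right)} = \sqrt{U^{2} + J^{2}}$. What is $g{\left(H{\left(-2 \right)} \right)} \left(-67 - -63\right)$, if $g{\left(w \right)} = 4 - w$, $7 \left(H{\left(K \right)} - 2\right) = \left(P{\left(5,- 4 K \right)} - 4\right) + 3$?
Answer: $- \frac{60}{7} + \frac{4 \sqrt{89}}{7} \approx -3.1806$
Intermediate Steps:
$P{\left(U,J \right)} = \sqrt{J^{2} + U^{2}}$
$H{\left(K \right)} = \frac{13}{7} + \frac{\sqrt{25 + 16 K^{2}}}{7}$ ($H{\left(K \right)} = 2 + \frac{\left(\sqrt{\left(- 4 K\right)^{2} + 5^{2}} - 4\right) + 3}{7} = 2 + \frac{\left(\sqrt{16 K^{2} + 25} - 4\right) + 3}{7} = 2 + \frac{\left(\sqrt{25 + 16 K^{2}} - 4\right) + 3}{7} = 2 + \frac{\left(-4 + \sqrt{25 + 16 K^{2}}\right) + 3}{7} = 2 + \frac{-1 + \sqrt{25 + 16 K^{2}}}{7} = 2 + \left(- \frac{1}{7} + \frac{\sqrt{25 + 16 K^{2}}}{7}\right) = \frac{13}{7} + \frac{\sqrt{25 + 16 K^{2}}}{7}$)
$g{\left(H{\left(-2 \right)} \right)} \left(-67 - -63\right) = \left(4 - \left(\frac{13}{7} + \frac{\sqrt{25 + 16 \left(-2\right)^{2}}}{7}\right)\right) \left(-67 - -63\right) = \left(4 - \left(\frac{13}{7} + \frac{\sqrt{25 + 16 \cdot 4}}{7}\right)\right) \left(-67 + 63\right) = \left(4 - \left(\frac{13}{7} + \frac{\sqrt{25 + 64}}{7}\right)\right) \left(-4\right) = \left(4 - \left(\frac{13}{7} + \frac{\sqrt{89}}{7}\right)\right) \left(-4\right) = \left(\frac{15}{7} - \frac{\sqrt{89}}{7}\right) \left(-4\right) = - \frac{60}{7} + \frac{4 \sqrt{89}}{7}$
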